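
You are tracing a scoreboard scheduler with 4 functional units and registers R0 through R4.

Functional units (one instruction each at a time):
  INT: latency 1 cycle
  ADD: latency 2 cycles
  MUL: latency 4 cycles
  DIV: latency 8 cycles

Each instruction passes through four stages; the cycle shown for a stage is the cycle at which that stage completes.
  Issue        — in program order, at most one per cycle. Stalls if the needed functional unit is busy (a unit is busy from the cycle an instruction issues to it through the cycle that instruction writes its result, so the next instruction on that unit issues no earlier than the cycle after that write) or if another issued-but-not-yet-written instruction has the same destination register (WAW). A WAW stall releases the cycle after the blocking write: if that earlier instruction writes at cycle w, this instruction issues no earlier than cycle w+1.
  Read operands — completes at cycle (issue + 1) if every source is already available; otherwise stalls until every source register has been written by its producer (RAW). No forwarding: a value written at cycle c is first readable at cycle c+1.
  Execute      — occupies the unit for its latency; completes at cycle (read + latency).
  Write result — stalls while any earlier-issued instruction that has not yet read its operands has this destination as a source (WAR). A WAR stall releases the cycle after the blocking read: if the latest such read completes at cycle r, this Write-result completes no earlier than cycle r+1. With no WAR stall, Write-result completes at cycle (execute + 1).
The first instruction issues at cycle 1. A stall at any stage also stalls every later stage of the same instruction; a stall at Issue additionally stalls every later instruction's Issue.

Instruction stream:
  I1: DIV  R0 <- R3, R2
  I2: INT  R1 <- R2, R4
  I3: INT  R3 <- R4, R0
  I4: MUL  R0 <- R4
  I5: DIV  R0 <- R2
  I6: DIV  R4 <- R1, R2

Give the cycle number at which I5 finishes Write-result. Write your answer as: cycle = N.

[1] I1 dispatched to DIV
[2] I1 operands ready, I2 dispatched to INT
[3] I2 operands ready
[4] I2 complete
[5] R1←I2
[6] I3 dispatched to INT
[10] I1 complete
[11] R0←I1
[12] I3 operands ready, I4 dispatched to MUL
[13] I3 complete, I4 operands ready
[14] R3←I3
[17] I4 complete
[18] R0←I4
[19] I5 dispatched to DIV
[20] I5 operands ready
[28] I5 complete
[29] R0←I5
[30] I6 dispatched to DIV
[31] I6 operands ready
[39] I6 complete
[40] R4←I6

cycle = 29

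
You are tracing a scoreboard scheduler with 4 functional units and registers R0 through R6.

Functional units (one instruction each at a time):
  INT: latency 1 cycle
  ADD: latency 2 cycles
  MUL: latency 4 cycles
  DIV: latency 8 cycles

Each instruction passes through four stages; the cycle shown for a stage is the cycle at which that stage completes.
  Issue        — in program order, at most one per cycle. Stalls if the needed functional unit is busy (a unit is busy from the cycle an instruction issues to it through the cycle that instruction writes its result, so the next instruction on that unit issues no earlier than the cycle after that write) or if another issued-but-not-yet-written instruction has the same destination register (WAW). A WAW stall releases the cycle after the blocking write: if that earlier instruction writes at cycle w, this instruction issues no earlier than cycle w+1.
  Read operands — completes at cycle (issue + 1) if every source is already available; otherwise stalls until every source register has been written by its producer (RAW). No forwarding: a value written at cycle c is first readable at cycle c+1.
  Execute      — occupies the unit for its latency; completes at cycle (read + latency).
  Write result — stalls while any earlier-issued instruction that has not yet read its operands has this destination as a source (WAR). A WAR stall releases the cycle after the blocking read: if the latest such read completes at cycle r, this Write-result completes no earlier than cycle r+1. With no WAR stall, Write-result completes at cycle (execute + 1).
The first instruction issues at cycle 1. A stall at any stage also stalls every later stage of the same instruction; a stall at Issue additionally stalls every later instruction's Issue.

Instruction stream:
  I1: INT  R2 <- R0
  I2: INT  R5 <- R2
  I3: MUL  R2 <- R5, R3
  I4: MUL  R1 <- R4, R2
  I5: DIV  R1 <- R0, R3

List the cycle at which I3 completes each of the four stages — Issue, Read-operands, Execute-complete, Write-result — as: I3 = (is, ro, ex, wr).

I3 = (6, 9, 13, 14)

I1 -> (1, 2, 3, 4)
I2 -> (5, 6, 7, 8)  // struct: INT busy until I1 writes@4
I3 -> (6, 9, 13, 14)  // RAW R5: wait I2 write@8
I4 -> (15, 16, 20, 21)  // struct: MUL busy until I3 writes@14
I5 -> (22, 23, 31, 32)  // WAW R1: wait I4 write@21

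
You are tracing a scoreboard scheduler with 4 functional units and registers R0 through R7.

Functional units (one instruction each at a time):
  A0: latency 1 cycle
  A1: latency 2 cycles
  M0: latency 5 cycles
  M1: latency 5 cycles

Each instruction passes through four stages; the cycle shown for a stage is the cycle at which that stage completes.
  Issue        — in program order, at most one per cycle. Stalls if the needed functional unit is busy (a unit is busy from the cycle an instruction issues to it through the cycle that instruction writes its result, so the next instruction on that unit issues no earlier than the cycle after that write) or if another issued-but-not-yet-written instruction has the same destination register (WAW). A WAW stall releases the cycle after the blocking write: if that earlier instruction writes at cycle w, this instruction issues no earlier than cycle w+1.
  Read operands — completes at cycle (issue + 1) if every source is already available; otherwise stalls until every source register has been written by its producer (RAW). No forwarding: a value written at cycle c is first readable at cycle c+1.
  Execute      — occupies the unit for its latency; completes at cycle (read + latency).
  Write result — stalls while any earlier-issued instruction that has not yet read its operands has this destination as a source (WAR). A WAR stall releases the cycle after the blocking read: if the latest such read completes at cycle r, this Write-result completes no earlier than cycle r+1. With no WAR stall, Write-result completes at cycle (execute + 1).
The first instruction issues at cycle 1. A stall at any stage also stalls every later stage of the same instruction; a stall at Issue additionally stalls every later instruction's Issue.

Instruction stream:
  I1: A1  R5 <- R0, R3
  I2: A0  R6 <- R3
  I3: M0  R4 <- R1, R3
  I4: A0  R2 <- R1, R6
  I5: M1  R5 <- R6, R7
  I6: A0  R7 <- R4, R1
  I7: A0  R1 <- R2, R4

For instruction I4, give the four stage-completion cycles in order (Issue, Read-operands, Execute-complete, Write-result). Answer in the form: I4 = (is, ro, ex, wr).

cycle 1: I1 dispatched to A1
cycle 2: I1 operands ready | I2 dispatched to A0
cycle 3: I2 operands ready | I3 dispatched to M0
cycle 4: I1 complete | I2 complete | I3 operands ready
cycle 5: R5←I1 | R6←I2
cycle 6: I4 dispatched to A0
cycle 7: I4 operands ready | I5 dispatched to M1
cycle 8: I4 complete | I5 operands ready
cycle 9: I3 complete | R2←I4
cycle 10: R4←I3 | I6 dispatched to A0
cycle 11: I6 operands ready
cycle 12: I6 complete
cycle 13: I5 complete | R7←I6
cycle 14: R5←I5 | I7 dispatched to A0
cycle 15: I7 operands ready
cycle 16: I7 complete
cycle 17: R1←I7

I4 = (6, 7, 8, 9)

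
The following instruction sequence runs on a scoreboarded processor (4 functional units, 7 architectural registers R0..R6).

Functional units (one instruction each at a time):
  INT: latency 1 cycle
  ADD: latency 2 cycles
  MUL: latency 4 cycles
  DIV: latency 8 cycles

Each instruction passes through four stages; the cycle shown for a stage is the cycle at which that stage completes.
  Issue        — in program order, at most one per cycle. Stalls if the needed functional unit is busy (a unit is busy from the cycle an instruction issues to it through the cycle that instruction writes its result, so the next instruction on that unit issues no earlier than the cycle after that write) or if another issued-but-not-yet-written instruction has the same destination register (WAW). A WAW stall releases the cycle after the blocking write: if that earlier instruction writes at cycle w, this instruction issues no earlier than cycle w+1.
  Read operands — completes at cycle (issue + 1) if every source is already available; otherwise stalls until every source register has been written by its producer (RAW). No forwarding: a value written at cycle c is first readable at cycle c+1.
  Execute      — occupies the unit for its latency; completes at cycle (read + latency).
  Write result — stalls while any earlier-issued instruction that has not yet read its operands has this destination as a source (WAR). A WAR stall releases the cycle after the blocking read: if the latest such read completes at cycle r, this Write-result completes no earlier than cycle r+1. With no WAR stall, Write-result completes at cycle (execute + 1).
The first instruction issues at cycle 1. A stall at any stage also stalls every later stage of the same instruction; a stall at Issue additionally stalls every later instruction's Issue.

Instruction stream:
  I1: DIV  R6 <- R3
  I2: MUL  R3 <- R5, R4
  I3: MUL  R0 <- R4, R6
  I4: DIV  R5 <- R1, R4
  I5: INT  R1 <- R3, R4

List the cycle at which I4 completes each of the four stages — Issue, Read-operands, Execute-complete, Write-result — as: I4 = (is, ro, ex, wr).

I4 = (12, 13, 21, 22)

c1: I1 issues→DIV
c2: I1 reads · I2 issues→MUL
c3: I2 reads
c7: I2 exec-done
c8: I2 writes R3
c9: I3 issues→MUL
c10: I1 exec-done
c11: I1 writes R6
c12: I3 reads · I4 issues→DIV
c13: I4 reads · I5 issues→INT
c14: I5 reads
c15: I5 exec-done
c16: I3 exec-done · I5 writes R1
c17: I3 writes R0
c21: I4 exec-done
c22: I4 writes R5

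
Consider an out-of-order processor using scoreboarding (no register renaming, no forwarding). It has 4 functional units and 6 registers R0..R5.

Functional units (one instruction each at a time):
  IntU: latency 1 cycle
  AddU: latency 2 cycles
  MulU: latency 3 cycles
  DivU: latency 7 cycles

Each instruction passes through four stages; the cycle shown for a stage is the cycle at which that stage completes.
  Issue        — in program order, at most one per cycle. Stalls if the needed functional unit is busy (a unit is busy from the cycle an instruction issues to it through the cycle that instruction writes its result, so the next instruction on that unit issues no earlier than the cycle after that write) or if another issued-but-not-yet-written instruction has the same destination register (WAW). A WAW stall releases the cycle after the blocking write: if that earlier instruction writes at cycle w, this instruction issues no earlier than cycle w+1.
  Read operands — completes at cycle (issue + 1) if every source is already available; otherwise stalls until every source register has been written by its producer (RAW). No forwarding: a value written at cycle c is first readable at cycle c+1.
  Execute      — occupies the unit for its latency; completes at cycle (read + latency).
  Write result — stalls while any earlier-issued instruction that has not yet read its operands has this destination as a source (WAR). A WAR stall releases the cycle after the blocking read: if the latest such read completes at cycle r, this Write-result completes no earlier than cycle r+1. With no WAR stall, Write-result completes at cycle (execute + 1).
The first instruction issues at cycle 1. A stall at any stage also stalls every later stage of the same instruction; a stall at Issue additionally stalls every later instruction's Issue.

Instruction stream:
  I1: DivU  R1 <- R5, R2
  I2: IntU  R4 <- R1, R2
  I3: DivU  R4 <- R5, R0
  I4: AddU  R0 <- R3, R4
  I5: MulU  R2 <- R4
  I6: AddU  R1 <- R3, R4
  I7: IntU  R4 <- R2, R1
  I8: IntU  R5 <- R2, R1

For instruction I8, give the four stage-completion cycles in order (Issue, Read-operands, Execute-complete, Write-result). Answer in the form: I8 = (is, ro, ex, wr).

1) issue 1, read 2, done 9, write 10
2) issue 2, read 11, done 12, write 13  <RAW R1: wait I1 write@10>
3) issue 14, read 15, done 22, write 23  <WAW R4: wait I2 write@13>
4) issue 15, read 24, done 26, write 27  <RAW R4: wait I3 write@23>
5) issue 16, read 24, done 27, write 28  <RAW R4: wait I3 write@23>
6) issue 28, read 29, done 31, write 32  <struct: AddU busy until I4 writes@27>
7) issue 29, read 33, done 34, write 35  <RAW R1: wait I6 write@32>
8) issue 36, read 37, done 38, write 39  <struct: IntU busy until I7 writes@35>

I8 = (36, 37, 38, 39)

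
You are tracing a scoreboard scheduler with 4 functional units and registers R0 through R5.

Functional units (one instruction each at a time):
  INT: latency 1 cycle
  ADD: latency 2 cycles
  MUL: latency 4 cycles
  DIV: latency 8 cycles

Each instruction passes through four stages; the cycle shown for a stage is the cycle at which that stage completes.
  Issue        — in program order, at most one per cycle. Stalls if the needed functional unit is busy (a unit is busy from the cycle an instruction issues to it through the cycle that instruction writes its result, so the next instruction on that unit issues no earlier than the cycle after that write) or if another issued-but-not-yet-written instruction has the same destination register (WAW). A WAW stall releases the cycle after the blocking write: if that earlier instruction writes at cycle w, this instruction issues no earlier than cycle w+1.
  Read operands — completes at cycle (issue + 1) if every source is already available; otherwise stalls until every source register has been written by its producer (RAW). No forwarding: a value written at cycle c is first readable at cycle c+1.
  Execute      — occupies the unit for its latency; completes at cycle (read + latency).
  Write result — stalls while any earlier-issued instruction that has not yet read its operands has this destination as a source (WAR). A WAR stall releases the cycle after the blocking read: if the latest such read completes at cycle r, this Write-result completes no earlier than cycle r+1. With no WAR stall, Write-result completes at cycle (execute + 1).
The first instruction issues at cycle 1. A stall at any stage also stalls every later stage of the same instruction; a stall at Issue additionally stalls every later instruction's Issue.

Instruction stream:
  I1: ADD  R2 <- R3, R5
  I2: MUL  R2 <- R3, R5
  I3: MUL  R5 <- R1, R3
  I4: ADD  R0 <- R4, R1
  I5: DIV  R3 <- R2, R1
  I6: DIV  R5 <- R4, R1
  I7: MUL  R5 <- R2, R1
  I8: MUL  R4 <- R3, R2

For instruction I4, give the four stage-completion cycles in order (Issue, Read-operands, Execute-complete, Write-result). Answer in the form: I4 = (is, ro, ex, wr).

I4 = (14, 15, 17, 18)

[1] I1 dispatched to ADD
[2] I1 operands ready
[4] I1 complete
[5] R2←I1
[6] I2 dispatched to MUL
[7] I2 operands ready
[11] I2 complete
[12] R2←I2
[13] I3 dispatched to MUL
[14] I3 operands ready · I4 dispatched to ADD
[15] I4 operands ready · I5 dispatched to DIV
[16] I5 operands ready
[17] I4 complete
[18] I3 complete · R0←I4
[19] R5←I3
[24] I5 complete
[25] R3←I5
[26] I6 dispatched to DIV
[27] I6 operands ready
[35] I6 complete
[36] R5←I6
[37] I7 dispatched to MUL
[38] I7 operands ready
[42] I7 complete
[43] R5←I7
[44] I8 dispatched to MUL
[45] I8 operands ready
[49] I8 complete
[50] R4←I8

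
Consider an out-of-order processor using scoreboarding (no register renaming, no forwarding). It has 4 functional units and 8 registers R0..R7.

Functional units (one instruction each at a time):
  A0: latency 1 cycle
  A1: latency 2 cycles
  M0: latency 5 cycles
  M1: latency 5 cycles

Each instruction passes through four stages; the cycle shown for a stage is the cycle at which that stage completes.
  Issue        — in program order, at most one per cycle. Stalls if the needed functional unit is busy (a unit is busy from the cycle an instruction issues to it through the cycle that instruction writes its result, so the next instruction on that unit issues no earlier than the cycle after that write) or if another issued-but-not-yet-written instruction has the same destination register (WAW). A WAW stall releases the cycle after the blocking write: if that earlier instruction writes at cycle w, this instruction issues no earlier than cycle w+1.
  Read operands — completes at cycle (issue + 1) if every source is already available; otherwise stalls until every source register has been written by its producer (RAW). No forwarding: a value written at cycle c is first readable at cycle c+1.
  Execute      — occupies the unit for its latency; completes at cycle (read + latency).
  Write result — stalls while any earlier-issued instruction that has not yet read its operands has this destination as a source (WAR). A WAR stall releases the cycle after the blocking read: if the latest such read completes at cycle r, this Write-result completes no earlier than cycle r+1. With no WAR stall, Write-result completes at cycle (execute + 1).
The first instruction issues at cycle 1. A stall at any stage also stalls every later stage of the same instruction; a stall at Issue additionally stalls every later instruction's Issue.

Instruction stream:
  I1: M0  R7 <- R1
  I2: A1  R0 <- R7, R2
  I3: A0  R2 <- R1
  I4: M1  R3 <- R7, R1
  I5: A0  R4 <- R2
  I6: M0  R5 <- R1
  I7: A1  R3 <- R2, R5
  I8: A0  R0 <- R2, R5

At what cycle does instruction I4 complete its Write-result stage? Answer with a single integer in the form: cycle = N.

cycle = 15

c1: I1→M0
c2: I1 RO; I2→A1
c3: I3→A0
c4: I3 RO; I4→M1
c5: I3 EX
c7: I1 EX
c8: I1 WR R7
c9: I2 RO; I4 RO
c10: I3 WR R2
c11: I2 EX; I5→A0
c12: I2 WR R0; I5 RO; I6→M0
c13: I5 EX; I6 RO
c14: I4 EX; I5 WR R4
c15: I4 WR R3
c16: I7→A1
c17: I8→A0
c18: I6 EX
c19: I6 WR R5
c20: I7 RO; I8 RO
c21: I8 EX
c22: I7 EX; I8 WR R0
c23: I7 WR R3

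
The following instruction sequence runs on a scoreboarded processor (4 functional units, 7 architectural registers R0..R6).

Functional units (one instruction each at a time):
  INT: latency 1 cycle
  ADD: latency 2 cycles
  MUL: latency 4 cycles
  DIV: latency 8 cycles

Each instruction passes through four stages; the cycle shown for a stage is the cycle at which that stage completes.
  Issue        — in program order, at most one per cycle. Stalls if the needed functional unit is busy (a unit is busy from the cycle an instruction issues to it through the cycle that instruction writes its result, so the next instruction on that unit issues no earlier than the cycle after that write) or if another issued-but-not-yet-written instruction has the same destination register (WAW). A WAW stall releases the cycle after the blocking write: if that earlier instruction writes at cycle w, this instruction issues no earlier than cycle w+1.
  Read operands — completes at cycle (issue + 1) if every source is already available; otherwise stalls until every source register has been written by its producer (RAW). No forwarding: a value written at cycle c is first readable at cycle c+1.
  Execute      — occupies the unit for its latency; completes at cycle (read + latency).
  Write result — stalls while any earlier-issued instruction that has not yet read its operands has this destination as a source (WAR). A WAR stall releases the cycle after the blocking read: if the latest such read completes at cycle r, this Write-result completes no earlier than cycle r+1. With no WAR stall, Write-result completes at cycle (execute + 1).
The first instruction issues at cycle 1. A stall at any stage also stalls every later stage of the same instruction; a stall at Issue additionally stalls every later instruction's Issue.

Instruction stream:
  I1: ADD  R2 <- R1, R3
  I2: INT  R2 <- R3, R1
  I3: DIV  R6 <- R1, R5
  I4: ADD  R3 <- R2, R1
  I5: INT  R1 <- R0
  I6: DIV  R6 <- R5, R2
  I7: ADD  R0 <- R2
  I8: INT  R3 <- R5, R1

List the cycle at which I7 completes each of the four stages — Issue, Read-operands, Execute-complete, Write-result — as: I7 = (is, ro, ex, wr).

I7 = (19, 20, 22, 23)

cycle 1: I1 dispatched to ADD
cycle 2: I1 operands ready
cycle 4: I1 complete
cycle 5: R2←I1
cycle 6: I2 dispatched to INT
cycle 7: I2 operands ready | I3 dispatched to DIV
cycle 8: I2 complete | I3 operands ready | I4 dispatched to ADD
cycle 9: R2←I2
cycle 10: I4 operands ready | I5 dispatched to INT
cycle 11: I5 operands ready
cycle 12: I4 complete | I5 complete
cycle 13: R3←I4 | R1←I5
cycle 16: I3 complete
cycle 17: R6←I3
cycle 18: I6 dispatched to DIV
cycle 19: I6 operands ready | I7 dispatched to ADD
cycle 20: I7 operands ready | I8 dispatched to INT
cycle 21: I8 operands ready
cycle 22: I7 complete | I8 complete
cycle 23: R0←I7 | R3←I8
cycle 27: I6 complete
cycle 28: R6←I6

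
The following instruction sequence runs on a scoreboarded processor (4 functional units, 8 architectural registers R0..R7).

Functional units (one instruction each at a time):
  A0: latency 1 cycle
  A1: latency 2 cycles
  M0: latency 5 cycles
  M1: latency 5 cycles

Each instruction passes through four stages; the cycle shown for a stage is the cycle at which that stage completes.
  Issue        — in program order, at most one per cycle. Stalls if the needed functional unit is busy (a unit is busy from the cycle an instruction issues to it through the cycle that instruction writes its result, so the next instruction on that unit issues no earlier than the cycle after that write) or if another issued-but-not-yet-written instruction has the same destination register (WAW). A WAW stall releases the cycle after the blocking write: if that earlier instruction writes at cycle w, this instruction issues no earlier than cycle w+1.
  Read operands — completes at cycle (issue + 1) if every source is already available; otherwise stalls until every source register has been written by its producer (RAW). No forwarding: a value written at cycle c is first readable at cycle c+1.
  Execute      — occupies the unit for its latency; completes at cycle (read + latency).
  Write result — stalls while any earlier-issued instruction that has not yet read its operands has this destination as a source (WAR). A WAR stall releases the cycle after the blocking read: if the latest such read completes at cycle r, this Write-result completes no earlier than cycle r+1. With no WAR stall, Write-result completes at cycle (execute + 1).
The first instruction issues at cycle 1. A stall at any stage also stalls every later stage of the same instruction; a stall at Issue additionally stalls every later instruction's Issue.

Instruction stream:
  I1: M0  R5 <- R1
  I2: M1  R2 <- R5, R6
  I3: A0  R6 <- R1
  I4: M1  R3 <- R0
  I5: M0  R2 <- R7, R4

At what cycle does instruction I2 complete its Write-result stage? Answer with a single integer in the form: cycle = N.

[1] I1 issues→M0
[2] I1 reads | I2 issues→M1
[3] I3 issues→A0
[4] I3 reads
[5] I3 exec-done
[7] I1 exec-done
[8] I1 writes R5
[9] I2 reads
[10] I3 writes R6
[14] I2 exec-done
[15] I2 writes R2
[16] I4 issues→M1
[17] I4 reads | I5 issues→M0
[18] I5 reads
[22] I4 exec-done
[23] I4 writes R3 | I5 exec-done
[24] I5 writes R2

cycle = 15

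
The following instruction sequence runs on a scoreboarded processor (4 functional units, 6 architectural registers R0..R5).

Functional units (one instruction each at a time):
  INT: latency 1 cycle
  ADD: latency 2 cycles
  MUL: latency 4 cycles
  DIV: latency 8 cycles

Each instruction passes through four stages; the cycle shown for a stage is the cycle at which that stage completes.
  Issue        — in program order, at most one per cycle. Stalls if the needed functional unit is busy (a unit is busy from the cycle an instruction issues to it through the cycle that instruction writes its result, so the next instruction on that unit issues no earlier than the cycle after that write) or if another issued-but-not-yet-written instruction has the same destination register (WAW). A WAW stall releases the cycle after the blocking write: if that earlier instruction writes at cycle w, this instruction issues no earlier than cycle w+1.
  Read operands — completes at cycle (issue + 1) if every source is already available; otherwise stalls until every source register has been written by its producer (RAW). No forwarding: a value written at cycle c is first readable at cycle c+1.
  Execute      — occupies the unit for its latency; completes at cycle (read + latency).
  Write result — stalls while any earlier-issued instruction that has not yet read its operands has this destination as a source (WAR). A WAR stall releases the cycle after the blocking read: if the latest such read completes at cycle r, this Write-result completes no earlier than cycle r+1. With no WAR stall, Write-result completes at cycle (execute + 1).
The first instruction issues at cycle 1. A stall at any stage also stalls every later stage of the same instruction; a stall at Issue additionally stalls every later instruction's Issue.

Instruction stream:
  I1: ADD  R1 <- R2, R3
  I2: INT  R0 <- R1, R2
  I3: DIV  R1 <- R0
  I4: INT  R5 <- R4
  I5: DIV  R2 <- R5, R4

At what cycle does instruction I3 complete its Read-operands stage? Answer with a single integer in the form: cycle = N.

I1  is:1  ro:2  ex:4  wr:5
I2  is:2  ro:6  ex:7  wr:8  — RAW R1: wait I1 write@5
I3  is:6  ro:9  ex:17  wr:18  — WAW R1: wait I1 write@5, RAW R0: wait I2 write@8
I4  is:9  ro:10  ex:11  wr:12  — struct: INT busy until I2 writes@8
I5  is:19  ro:20  ex:28  wr:29  — struct: DIV busy until I3 writes@18

cycle = 9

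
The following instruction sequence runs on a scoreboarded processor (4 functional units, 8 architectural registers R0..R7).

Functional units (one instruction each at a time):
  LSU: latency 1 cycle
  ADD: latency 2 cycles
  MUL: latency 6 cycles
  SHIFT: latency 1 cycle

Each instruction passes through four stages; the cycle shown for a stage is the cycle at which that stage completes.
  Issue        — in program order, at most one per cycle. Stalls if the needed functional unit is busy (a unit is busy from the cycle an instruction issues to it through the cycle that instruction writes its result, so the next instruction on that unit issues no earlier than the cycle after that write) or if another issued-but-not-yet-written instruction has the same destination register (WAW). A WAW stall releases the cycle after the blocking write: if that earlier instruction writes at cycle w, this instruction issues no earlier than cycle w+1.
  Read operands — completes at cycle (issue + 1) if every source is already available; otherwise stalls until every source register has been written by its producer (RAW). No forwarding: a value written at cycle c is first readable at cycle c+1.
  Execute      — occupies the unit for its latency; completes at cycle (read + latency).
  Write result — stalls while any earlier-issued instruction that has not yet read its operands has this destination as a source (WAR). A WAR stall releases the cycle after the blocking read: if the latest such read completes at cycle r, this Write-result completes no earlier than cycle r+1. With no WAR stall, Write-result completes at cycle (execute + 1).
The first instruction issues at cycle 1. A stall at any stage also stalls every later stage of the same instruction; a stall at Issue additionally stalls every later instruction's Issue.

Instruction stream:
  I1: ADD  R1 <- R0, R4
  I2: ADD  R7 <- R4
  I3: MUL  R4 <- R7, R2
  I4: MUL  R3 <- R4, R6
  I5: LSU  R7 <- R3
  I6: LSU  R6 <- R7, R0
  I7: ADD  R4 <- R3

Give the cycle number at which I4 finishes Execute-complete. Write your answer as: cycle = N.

cycle = 26

I1: IS=1 RO=2 EX=4 WR=5
I2: IS=6 RO=7 EX=9 WR=10  [struct: ADD busy until I1 writes@5]
I3: IS=7 RO=11 EX=17 WR=18  [RAW R7: wait I2 write@10]
I4: IS=19 RO=20 EX=26 WR=27  [struct: MUL busy until I3 writes@18]
I5: IS=20 RO=28 EX=29 WR=30  [RAW R3: wait I4 write@27]
I6: IS=31 RO=32 EX=33 WR=34  [struct: LSU busy until I5 writes@30]
I7: IS=32 RO=33 EX=35 WR=36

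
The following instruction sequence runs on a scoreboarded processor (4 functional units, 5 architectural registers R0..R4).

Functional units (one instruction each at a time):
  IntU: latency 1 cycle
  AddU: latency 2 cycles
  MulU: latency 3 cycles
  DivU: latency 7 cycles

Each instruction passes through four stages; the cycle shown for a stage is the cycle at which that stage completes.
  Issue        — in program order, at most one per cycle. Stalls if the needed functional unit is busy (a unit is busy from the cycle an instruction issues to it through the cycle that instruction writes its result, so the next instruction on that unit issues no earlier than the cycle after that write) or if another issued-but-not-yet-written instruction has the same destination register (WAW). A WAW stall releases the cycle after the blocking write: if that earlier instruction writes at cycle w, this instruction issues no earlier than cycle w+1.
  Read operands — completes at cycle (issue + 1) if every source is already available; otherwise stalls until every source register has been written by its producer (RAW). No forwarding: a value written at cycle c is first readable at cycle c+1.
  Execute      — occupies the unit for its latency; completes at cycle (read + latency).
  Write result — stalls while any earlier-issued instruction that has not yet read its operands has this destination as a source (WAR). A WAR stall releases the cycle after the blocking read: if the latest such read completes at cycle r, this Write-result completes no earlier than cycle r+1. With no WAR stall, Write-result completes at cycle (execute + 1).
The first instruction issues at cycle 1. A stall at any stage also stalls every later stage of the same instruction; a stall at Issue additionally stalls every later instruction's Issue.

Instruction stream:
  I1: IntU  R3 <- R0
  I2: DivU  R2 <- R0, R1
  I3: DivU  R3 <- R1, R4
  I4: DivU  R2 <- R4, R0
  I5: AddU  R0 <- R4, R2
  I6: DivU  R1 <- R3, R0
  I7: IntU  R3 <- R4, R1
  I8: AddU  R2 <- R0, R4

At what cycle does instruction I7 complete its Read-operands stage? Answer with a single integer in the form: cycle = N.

cycle = 45

I1: IS=1 RO=2 EX=3 WR=4
I2: IS=2 RO=3 EX=10 WR=11
I3: IS=12 RO=13 EX=20 WR=21  [struct: DivU busy until I2 writes@11]
I4: IS=22 RO=23 EX=30 WR=31  [struct: DivU busy until I3 writes@21]
I5: IS=23 RO=32 EX=34 WR=35  [RAW R2: wait I4 write@31]
I6: IS=32 RO=36 EX=43 WR=44  [struct: DivU busy until I4 writes@31; RAW R0: wait I5 write@35]
I7: IS=33 RO=45 EX=46 WR=47  [RAW R1: wait I6 write@44]
I8: IS=36 RO=37 EX=39 WR=40  [struct: AddU busy until I5 writes@35]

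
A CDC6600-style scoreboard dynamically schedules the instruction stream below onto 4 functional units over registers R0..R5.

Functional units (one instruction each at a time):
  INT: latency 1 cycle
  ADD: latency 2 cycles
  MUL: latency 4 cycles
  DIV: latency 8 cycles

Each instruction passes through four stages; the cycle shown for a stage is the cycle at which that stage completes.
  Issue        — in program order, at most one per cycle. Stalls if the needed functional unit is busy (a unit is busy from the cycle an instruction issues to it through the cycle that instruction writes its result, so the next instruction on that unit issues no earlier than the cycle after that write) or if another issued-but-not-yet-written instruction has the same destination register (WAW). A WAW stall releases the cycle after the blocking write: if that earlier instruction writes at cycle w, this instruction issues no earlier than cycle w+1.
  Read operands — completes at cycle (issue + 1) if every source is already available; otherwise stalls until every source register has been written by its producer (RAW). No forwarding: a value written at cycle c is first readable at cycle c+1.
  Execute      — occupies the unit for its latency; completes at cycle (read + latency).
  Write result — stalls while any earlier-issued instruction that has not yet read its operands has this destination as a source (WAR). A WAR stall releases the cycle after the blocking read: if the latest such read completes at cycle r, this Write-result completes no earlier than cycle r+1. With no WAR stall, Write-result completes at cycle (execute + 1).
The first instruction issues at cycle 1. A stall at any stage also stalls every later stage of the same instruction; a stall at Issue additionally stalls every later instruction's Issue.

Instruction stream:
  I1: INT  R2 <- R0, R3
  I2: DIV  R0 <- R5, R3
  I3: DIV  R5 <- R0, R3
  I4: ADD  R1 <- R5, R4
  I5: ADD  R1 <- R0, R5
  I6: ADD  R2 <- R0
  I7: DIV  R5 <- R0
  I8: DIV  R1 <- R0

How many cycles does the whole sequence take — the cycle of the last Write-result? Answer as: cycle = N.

  I1 | 1 | 2 | 3 | 4
  I2 | 2 | 3 | 11 | 12
  I3 | 13 | 14 | 22 | 23   struct: DIV busy until I2 writes@12
  I4 | 14 | 24 | 26 | 27   RAW R5: wait I3 write@23
  I5 | 28 | 29 | 31 | 32   struct: ADD busy until I4 writes@27
  I6 | 33 | 34 | 36 | 37   struct: ADD busy until I5 writes@32
  I7 | 34 | 35 | 43 | 44
  I8 | 45 | 46 | 54 | 55   struct: DIV busy until I7 writes@44

cycle = 55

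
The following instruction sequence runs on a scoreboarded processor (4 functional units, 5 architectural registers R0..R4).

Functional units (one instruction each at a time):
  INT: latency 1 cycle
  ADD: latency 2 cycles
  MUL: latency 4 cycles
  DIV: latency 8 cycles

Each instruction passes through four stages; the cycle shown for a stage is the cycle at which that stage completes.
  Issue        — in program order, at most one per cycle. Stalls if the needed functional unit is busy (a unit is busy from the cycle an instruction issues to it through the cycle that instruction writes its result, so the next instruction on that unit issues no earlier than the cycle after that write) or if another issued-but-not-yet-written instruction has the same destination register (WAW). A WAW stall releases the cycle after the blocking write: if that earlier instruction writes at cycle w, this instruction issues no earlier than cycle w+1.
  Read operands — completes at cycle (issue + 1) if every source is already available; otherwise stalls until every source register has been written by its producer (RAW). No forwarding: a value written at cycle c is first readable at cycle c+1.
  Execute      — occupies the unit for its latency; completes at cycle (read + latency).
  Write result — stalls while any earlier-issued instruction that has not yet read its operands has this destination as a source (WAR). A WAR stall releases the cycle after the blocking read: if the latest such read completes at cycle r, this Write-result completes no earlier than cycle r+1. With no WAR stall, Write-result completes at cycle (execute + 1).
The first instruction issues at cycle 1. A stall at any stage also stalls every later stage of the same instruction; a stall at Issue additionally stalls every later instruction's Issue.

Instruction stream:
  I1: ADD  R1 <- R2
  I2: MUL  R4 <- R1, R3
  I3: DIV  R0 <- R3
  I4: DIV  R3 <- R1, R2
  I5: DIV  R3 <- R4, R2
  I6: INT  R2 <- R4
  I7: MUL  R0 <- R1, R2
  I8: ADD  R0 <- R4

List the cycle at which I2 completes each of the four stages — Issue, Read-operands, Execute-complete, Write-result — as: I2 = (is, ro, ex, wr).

1) issue 1, read 2, done 4, write 5
2) issue 2, read 6, done 10, write 11  <RAW R1: wait I1 write@5>
3) issue 3, read 4, done 12, write 13
4) issue 14, read 15, done 23, write 24  <struct: DIV busy until I3 writes@13>
5) issue 25, read 26, done 34, write 35  <struct: DIV busy until I4 writes@24>
6) issue 26, read 27, done 28, write 29
7) issue 27, read 30, done 34, write 35  <RAW R2: wait I6 write@29>
8) issue 36, read 37, done 39, write 40  <WAW R0: wait I7 write@35>

I2 = (2, 6, 10, 11)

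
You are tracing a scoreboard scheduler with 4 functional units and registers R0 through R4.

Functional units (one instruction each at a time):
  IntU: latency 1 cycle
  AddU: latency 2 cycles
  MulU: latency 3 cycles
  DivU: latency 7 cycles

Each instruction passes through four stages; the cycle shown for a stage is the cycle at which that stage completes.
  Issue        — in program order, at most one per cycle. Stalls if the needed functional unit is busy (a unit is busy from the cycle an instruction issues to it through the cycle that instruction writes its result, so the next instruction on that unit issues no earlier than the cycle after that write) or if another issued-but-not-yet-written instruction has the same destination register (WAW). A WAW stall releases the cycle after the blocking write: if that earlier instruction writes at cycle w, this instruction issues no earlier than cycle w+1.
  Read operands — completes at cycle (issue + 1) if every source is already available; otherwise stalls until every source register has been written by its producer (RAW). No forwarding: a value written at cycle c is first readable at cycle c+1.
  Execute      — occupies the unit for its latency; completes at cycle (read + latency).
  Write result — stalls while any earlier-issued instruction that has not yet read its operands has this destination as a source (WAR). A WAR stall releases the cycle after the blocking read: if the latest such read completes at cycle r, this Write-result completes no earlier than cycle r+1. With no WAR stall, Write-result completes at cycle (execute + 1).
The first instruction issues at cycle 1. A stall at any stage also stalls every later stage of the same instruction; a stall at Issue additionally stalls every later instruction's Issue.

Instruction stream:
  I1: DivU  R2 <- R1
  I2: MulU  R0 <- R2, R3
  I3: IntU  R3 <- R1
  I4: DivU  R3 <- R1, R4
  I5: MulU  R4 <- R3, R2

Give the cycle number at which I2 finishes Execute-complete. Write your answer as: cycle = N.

cycle = 14

[1] I1 dispatched to DivU
[2] I1 operands ready; I2 dispatched to MulU
[3] I3 dispatched to IntU
[4] I3 operands ready
[5] I3 complete
[9] I1 complete
[10] R2←I1
[11] I2 operands ready
[12] R3←I3
[13] I4 dispatched to DivU
[14] I2 complete; I4 operands ready
[15] R0←I2
[16] I5 dispatched to MulU
[21] I4 complete
[22] R3←I4
[23] I5 operands ready
[26] I5 complete
[27] R4←I5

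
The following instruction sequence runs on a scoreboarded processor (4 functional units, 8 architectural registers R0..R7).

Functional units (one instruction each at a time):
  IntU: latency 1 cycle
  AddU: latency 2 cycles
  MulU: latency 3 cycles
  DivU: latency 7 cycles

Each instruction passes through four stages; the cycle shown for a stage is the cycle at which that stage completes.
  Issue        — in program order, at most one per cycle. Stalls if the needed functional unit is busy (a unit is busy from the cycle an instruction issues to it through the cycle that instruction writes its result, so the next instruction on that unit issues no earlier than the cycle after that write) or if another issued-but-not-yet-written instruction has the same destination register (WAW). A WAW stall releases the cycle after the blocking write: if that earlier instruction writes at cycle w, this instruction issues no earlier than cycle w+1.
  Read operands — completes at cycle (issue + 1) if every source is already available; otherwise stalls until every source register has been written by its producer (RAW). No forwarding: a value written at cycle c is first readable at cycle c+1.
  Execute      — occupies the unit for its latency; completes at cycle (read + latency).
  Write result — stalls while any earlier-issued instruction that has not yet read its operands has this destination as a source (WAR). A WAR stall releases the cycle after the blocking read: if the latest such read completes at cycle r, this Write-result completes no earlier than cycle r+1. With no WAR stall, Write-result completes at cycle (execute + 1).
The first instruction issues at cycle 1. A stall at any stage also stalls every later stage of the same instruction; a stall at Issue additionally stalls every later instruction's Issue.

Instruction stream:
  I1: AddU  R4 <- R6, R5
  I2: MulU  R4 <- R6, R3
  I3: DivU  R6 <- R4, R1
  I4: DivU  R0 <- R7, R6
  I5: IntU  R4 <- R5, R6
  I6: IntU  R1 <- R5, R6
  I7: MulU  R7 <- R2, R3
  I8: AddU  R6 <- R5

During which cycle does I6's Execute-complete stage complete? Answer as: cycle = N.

1) issue 1, read 2, done 4, write 5
2) issue 6, read 7, done 10, write 11  <WAW R4: wait I1 write@5>
3) issue 7, read 12, done 19, write 20  <RAW R4: wait I2 write@11>
4) issue 21, read 22, done 29, write 30  <struct: DivU busy until I3 writes@20>
5) issue 22, read 23, done 24, write 25
6) issue 26, read 27, done 28, write 29  <struct: IntU busy until I5 writes@25>
7) issue 27, read 28, done 31, write 32
8) issue 28, read 29, done 31, write 32

cycle = 28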